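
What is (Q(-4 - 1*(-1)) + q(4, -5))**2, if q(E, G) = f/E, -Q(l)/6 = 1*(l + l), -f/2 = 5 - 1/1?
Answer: 1156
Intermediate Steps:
f = -8 (f = -2*(5 - 1/1) = -2*(5 - 1*1) = -2*(5 - 1) = -2*4 = -8)
Q(l) = -12*l (Q(l) = -6*(l + l) = -6*2*l = -12*l)
q(E, G) = -8/E
(Q(-4 - 1*(-1)) + q(4, -5))**2 = (-12*(-4 - 1*(-1)) - 8/4)**2 = (-12*(-4 + 1) - 8*1/4)**2 = (-12*(-3) - 2)**2 = (36 - 2)**2 = 34**2 = 1156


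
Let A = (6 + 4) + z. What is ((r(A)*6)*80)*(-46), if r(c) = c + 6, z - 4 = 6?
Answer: -574080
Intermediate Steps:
z = 10 (z = 4 + 6 = 10)
A = 20 (A = (6 + 4) + 10 = 10 + 10 = 20)
r(c) = 6 + c
((r(A)*6)*80)*(-46) = (((6 + 20)*6)*80)*(-46) = ((26*6)*80)*(-46) = (156*80)*(-46) = 12480*(-46) = -574080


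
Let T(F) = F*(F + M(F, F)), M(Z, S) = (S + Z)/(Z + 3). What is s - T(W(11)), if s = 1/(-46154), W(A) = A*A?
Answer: -10642916261/715387 ≈ -14877.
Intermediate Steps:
M(Z, S) = (S + Z)/(3 + Z)
W(A) = A²
T(F) = F*(F + 2*F/(3 + F)) (T(F) = F*(F + (F + F)/(3 + F)) = F*(F + (2*F)/(3 + F)) = F*(F + 2*F/(3 + F)))
s = -1/46154 ≈ -2.1667e-5
s - T(W(11)) = -1/46154 - (11²)²*(5 + 11²)/(3 + 11²) = -1/46154 - 121²*(5 + 121)/(3 + 121) = -1/46154 - 14641*126/124 = -1/46154 - 1*922383/62 = -1/46154 - 922383/62 = -10642916261/715387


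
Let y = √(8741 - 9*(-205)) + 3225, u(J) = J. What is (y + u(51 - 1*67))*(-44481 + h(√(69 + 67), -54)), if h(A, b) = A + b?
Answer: -(3209 + √10586)*(44535 - 2*√34) ≈ -1.4746e+8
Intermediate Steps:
y = 3225 + √10586 (y = √(8741 + 1845) + 3225 = √10586 + 3225 = 3225 + √10586 ≈ 3327.9)
(y + u(51 - 1*67))*(-44481 + h(√(69 + 67), -54)) = ((3225 + √10586) + (51 - 1*67))*(-44481 + (√(69 + 67) - 54)) = ((3225 + √10586) + (51 - 67))*(-44481 + (√136 - 54)) = ((3225 + √10586) - 16)*(-44481 + (2*√34 - 54)) = (3209 + √10586)*(-44481 + (-54 + 2*√34)) = (3209 + √10586)*(-44535 + 2*√34) = (-44535 + 2*√34)*(3209 + √10586)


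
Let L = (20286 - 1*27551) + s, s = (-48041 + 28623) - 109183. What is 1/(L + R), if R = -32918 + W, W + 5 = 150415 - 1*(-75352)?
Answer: 1/56978 ≈ 1.7551e-5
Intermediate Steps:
W = 225762 (W = -5 + (150415 - 1*(-75352)) = -5 + (150415 + 75352) = -5 + 225767 = 225762)
s = -128601 (s = -19418 - 109183 = -128601)
L = -135866 (L = (20286 - 1*27551) - 128601 = (20286 - 27551) - 128601 = -7265 - 128601 = -135866)
R = 192844 (R = -32918 + 225762 = 192844)
1/(L + R) = 1/(-135866 + 192844) = 1/56978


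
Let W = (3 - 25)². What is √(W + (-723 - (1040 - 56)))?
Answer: I*√1223 ≈ 34.971*I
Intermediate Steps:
W = 484 (W = (-22)² = 484)
√(W + (-723 - (1040 - 56))) = √(484 + (-723 - (1040 - 56))) = √(484 + (-723 - 1*984)) = √(484 + (-723 - 984)) = √(484 - 1707) = √(-1223) = I*√1223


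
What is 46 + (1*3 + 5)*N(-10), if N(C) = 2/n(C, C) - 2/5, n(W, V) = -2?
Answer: 174/5 ≈ 34.800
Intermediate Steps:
N(C) = -7/5 (N(C) = 2/(-2) - 2/5 = 2*(-½) - 2*⅕ = -1 - ⅖ = -7/5)
46 + (1*3 + 5)*N(-10) = 46 + (1*3 + 5)*(-7/5) = 46 + (3 + 5)*(-7/5) = 46 + 8*(-7/5) = 46 - 56/5 = 174/5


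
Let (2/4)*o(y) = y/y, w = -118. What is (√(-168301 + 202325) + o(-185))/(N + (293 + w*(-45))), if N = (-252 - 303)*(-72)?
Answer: 2/45563 + 2*√8506/45563 ≈ 0.0040923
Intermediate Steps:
N = 39960 (N = -555*(-72) = 39960)
o(y) = 2 (o(y) = 2*(y/y) = 2*1 = 2)
(√(-168301 + 202325) + o(-185))/(N + (293 + w*(-45))) = (√(-168301 + 202325) + 2)/(39960 + (293 - 118*(-45))) = (√34024 + 2)/(39960 + (293 + 5310)) = (2*√8506 + 2)/(39960 + 5603) = (2 + 2*√8506)/45563 = (2 + 2*√8506)*(1/45563) = 2/45563 + 2*√8506/45563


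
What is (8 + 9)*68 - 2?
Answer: 1154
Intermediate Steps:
(8 + 9)*68 - 2 = 17*68 - 2 = 1156 - 2 = 1154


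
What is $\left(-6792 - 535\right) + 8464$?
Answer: $1137$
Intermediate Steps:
$\left(-6792 - 535\right) + 8464 = -7327 + 8464 = 1137$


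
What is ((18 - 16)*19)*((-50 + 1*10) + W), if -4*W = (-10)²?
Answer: -2470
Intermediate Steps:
W = -25 (W = -¼*(-10)² = -¼*100 = -25)
((18 - 16)*19)*((-50 + 1*10) + W) = ((18 - 16)*19)*((-50 + 1*10) - 25) = (2*19)*((-50 + 10) - 25) = 38*(-40 - 25) = 38*(-65) = -2470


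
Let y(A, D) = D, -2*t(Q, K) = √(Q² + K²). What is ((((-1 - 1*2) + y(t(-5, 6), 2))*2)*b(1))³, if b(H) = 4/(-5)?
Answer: 512/125 ≈ 4.0960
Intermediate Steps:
t(Q, K) = -√(K² + Q²)/2 (t(Q, K) = -√(Q² + K²)/2 = -√(K² + Q²)/2)
b(H) = -⅘ (b(H) = 4*(-⅕) = -⅘)
((((-1 - 1*2) + y(t(-5, 6), 2))*2)*b(1))³ = ((((-1 - 1*2) + 2)*2)*(-⅘))³ = ((((-1 - 2) + 2)*2)*(-⅘))³ = (((-3 + 2)*2)*(-⅘))³ = (-1*2*(-⅘))³ = (-2*(-⅘))³ = (8/5)³ = 512/125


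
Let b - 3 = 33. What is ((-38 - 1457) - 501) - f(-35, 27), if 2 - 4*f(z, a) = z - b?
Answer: -8057/4 ≈ -2014.3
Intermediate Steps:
b = 36 (b = 3 + 33 = 36)
f(z, a) = 19/2 - z/4 (f(z, a) = 1/2 - (z - 1*36)/4 = 1/2 - (z - 36)/4 = 1/2 - (-36 + z)/4 = 1/2 + (9 - z/4) = 19/2 - z/4)
((-38 - 1457) - 501) - f(-35, 27) = ((-38 - 1457) - 501) - (19/2 - 1/4*(-35)) = (-1495 - 501) - (19/2 + 35/4) = -1996 - 1*73/4 = -1996 - 73/4 = -8057/4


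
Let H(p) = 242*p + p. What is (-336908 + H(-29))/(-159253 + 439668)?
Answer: -68791/56083 ≈ -1.2266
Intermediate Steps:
H(p) = 243*p
(-336908 + H(-29))/(-159253 + 439668) = (-336908 + 243*(-29))/(-159253 + 439668) = (-336908 - 7047)/280415 = -343955*1/280415 = -68791/56083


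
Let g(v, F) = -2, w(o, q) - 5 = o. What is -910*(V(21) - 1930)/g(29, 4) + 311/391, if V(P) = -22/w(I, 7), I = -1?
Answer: -688669633/782 ≈ -8.8065e+5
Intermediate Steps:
w(o, q) = 5 + o
V(P) = -11/2 (V(P) = -22/(5 - 1) = -22/4 = -22*1/4 = -11/2)
-910*(V(21) - 1930)/g(29, 4) + 311/391 = -910/((-2/(-11/2 - 1930))) + 311/391 = -910/((-2/(-3871/2))) + 311*(1/391) = -910/((-2*(-2/3871))) + 311/391 = -910/4/3871 + 311/391 = -910*3871/4 + 311/391 = -1761305/2 + 311/391 = -688669633/782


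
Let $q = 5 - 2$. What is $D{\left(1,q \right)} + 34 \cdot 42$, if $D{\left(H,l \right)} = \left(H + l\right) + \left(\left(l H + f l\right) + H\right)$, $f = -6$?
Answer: $1418$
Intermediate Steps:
$q = 3$
$D{\left(H,l \right)} = - 5 l + 2 H + H l$ ($D{\left(H,l \right)} = \left(H + l\right) + \left(\left(l H - 6 l\right) + H\right) = \left(H + l\right) + \left(\left(H l - 6 l\right) + H\right) = \left(H + l\right) + \left(\left(- 6 l + H l\right) + H\right) = \left(H + l\right) + \left(H - 6 l + H l\right) = - 5 l + 2 H + H l$)
$D{\left(1,q \right)} + 34 \cdot 42 = \left(\left(-5\right) 3 + 2 \cdot 1 + 1 \cdot 3\right) + 34 \cdot 42 = \left(-15 + 2 + 3\right) + 1428 = -10 + 1428 = 1418$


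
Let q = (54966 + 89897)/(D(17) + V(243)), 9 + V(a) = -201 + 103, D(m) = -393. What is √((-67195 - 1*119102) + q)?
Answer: I*√466466815/50 ≈ 431.96*I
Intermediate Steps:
V(a) = -107 (V(a) = -9 + (-201 + 103) = -9 - 98 = -107)
q = -144863/500 (q = (54966 + 89897)/(-393 - 107) = 144863/(-500) = 144863*(-1/500) = -144863/500 ≈ -289.73)
√((-67195 - 1*119102) + q) = √((-67195 - 1*119102) - 144863/500) = √((-67195 - 119102) - 144863/500) = √(-186297 - 144863/500) = √(-93293363/500) = I*√466466815/50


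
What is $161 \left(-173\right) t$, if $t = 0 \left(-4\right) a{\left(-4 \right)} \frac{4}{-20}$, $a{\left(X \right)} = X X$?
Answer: $0$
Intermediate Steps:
$a{\left(X \right)} = X^{2}$
$t = 0$ ($t = 0 \left(-4\right) \left(-4\right)^{2} \frac{4}{-20} = 0 \cdot 16 \cdot 4 \left(- \frac{1}{20}\right) = 0 \left(- \frac{1}{5}\right) = 0$)
$161 \left(-173\right) t = 161 \left(-173\right) 0 = \left(-27853\right) 0 = 0$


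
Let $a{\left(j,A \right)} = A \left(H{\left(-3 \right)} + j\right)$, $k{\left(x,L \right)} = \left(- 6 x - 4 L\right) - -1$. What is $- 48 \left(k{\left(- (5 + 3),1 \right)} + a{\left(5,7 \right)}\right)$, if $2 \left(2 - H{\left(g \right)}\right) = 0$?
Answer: $-4512$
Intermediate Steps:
$H{\left(g \right)} = 2$ ($H{\left(g \right)} = 2 - 0 = 2 + 0 = 2$)
$k{\left(x,L \right)} = 1 - 6 x - 4 L$ ($k{\left(x,L \right)} = \left(- 6 x - 4 L\right) + \left(-3 + 4\right) = \left(- 6 x - 4 L\right) + 1 = 1 - 6 x - 4 L$)
$a{\left(j,A \right)} = A \left(2 + j\right)$
$- 48 \left(k{\left(- (5 + 3),1 \right)} + a{\left(5,7 \right)}\right) = - 48 \left(\left(1 - 6 \left(- (5 + 3)\right) - 4\right) + 7 \left(2 + 5\right)\right) = - 48 \left(\left(1 - 6 \left(\left(-1\right) 8\right) - 4\right) + 7 \cdot 7\right) = - 48 \left(\left(1 - -48 - 4\right) + 49\right) = - 48 \left(\left(1 + 48 - 4\right) + 49\right) = - 48 \left(45 + 49\right) = \left(-48\right) 94 = -4512$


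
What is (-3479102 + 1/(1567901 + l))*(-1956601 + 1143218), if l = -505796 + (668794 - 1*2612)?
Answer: 4890779870104367559/1728287 ≈ 2.8298e+12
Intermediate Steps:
l = 160386 (l = -505796 + (668794 - 2612) = -505796 + 666182 = 160386)
(-3479102 + 1/(1567901 + l))*(-1956601 + 1143218) = (-3479102 + 1/(1567901 + 160386))*(-1956601 + 1143218) = (-3479102 + 1/1728287)*(-813383) = -6012886758273/1728287*(-813383) = 4890779870104367559/1728287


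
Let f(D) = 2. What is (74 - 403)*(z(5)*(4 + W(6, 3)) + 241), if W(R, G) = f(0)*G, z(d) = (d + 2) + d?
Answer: -118769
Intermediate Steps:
z(d) = 2 + 2*d (z(d) = (2 + d) + d = 2 + 2*d)
W(R, G) = 2*G
(74 - 403)*(z(5)*(4 + W(6, 3)) + 241) = (74 - 403)*((2 + 2*5)*(4 + 2*3) + 241) = -329*((2 + 10)*(4 + 6) + 241) = -329*(12*10 + 241) = -329*(120 + 241) = -329*361 = -118769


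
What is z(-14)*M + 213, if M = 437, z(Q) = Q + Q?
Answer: -12023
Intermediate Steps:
z(Q) = 2*Q
z(-14)*M + 213 = (2*(-14))*437 + 213 = -28*437 + 213 = -12236 + 213 = -12023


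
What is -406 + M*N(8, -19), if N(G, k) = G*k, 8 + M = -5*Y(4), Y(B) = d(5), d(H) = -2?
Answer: -710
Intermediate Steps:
Y(B) = -2
M = 2 (M = -8 - 5*(-2) = -8 + 10 = 2)
-406 + M*N(8, -19) = -406 + 2*(8*(-19)) = -406 + 2*(-152) = -406 - 304 = -710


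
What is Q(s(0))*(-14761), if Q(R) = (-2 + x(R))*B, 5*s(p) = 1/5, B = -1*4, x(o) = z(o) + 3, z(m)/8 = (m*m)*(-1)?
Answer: 36430148/625 ≈ 58288.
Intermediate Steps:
z(m) = -8*m² (z(m) = 8*((m*m)*(-1)) = 8*(m²*(-1)) = 8*(-m²) = -8*m²)
x(o) = 3 - 8*o² (x(o) = -8*o² + 3 = 3 - 8*o²)
B = -4
s(p) = 1/25 (s(p) = (⅕)/5 = (⅕)*(⅕) = 1/25)
Q(R) = -4 + 32*R² (Q(R) = (-2 + (3 - 8*R²))*(-4) = (1 - 8*R²)*(-4) = -4 + 32*R²)
Q(s(0))*(-14761) = (-4 + 32*(1/25)²)*(-14761) = (-4 + 32*(1/625))*(-14761) = (-4 + 32/625)*(-14761) = -2468/625*(-14761) = 36430148/625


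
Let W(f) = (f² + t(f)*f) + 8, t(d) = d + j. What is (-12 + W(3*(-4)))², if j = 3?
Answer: 61504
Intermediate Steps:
t(d) = 3 + d (t(d) = d + 3 = 3 + d)
W(f) = 8 + f² + f*(3 + f) (W(f) = (f² + (3 + f)*f) + 8 = (f² + f*(3 + f)) + 8 = 8 + f² + f*(3 + f))
(-12 + W(3*(-4)))² = (-12 + (8 + (3*(-4))² + (3*(-4))*(3 + 3*(-4))))² = (-12 + (8 + (-12)² - 12*(3 - 12)))² = (-12 + (8 + 144 - 12*(-9)))² = (-12 + (8 + 144 + 108))² = (-12 + 260)² = 248² = 61504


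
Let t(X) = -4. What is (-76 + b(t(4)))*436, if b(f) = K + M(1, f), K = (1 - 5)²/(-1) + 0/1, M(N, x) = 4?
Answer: -38368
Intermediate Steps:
K = -16 (K = (-4)²*(-1) + 0*1 = 16*(-1) + 0 = -16 + 0 = -16)
b(f) = -12 (b(f) = -16 + 4 = -12)
(-76 + b(t(4)))*436 = (-76 - 12)*436 = -88*436 = -38368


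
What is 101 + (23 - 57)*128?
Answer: -4251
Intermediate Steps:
101 + (23 - 57)*128 = 101 - 34*128 = 101 - 4352 = -4251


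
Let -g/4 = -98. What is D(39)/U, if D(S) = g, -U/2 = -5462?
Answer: 98/2731 ≈ 0.035884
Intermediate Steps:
U = 10924 (U = -2*(-5462) = 10924)
g = 392 (g = -4*(-98) = 392)
D(S) = 392
D(39)/U = 392/10924 = 392*(1/10924) = 98/2731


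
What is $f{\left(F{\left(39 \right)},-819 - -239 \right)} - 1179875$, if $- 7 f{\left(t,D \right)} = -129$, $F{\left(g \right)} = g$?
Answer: $- \frac{8258996}{7} \approx -1.1799 \cdot 10^{6}$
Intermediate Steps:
$f{\left(t,D \right)} = \frac{129}{7}$ ($f{\left(t,D \right)} = \left(- \frac{1}{7}\right) \left(-129\right) = \frac{129}{7}$)
$f{\left(F{\left(39 \right)},-819 - -239 \right)} - 1179875 = \frac{129}{7} - 1179875 = - \frac{8258996}{7}$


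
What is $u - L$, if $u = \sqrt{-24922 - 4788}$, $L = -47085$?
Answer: $47085 + i \sqrt{29710} \approx 47085.0 + 172.37 i$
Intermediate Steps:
$u = i \sqrt{29710}$ ($u = \sqrt{-29710} = i \sqrt{29710} \approx 172.37 i$)
$u - L = i \sqrt{29710} - -47085 = i \sqrt{29710} + 47085 = 47085 + i \sqrt{29710}$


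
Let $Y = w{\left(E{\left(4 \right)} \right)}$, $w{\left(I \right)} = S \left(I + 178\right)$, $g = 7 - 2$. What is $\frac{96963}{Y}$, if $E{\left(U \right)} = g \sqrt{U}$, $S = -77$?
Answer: $- \frac{96963}{14476} \approx -6.6982$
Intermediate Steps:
$g = 5$
$E{\left(U \right)} = 5 \sqrt{U}$
$w{\left(I \right)} = -13706 - 77 I$ ($w{\left(I \right)} = - 77 \left(I + 178\right) = - 77 \left(178 + I\right) = -13706 - 77 I$)
$Y = -14476$ ($Y = -13706 - 77 \cdot 5 \sqrt{4} = -13706 - 77 \cdot 5 \cdot 2 = -13706 - 770 = -14476$)
$\frac{96963}{Y} = \frac{96963}{-14476} = 96963 \left(- \frac{1}{14476}\right) = - \frac{96963}{14476}$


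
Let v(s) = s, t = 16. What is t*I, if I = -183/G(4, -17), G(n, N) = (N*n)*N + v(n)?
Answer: -366/145 ≈ -2.5241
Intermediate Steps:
G(n, N) = n + n*N² (G(n, N) = (N*n)*N + n = n*N² + n = n + n*N²)
I = -183/1160 (I = -183*1/(4*(1 + (-17)²)) = -183*1/(4*(1 + 289)) = -183/(4*290) = -183/1160 ≈ -0.15776)
t*I = 16*(-183/1160) = -366/145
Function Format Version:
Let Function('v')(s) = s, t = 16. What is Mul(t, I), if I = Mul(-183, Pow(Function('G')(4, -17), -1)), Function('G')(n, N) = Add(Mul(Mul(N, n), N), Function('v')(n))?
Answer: Rational(-366, 145) ≈ -2.5241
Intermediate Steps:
Function('G')(n, N) = Add(n, Mul(n, Pow(N, 2))) (Function('G')(n, N) = Add(Mul(Mul(N, n), N), n) = Add(Mul(n, Pow(N, 2)), n) = Add(n, Mul(n, Pow(N, 2))))
I = Rational(-183, 1160) (I = Mul(-183, Pow(Mul(4, Add(1, Pow(-17, 2))), -1)) = Mul(-183, Pow(Mul(4, Add(1, 289)), -1)) = Mul(-183, Pow(Mul(4, 290), -1)) = Mul(-183, Pow(1160, -1)) = Mul(-183, Rational(1, 1160)) = Rational(-183, 1160) ≈ -0.15776)
Mul(t, I) = Mul(16, Rational(-183, 1160)) = Rational(-366, 145)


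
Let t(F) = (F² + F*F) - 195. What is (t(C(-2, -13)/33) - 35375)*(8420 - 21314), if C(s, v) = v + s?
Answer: 55494744480/121 ≈ 4.5863e+8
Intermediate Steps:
C(s, v) = s + v
t(F) = -195 + 2*F² (t(F) = (F² + F²) - 195 = 2*F² - 195 = -195 + 2*F²)
(t(C(-2, -13)/33) - 35375)*(8420 - 21314) = ((-195 + 2*((-2 - 13)/33)²) - 35375)*(8420 - 21314) = ((-195 + 2*(-15*1/33)²) - 35375)*(-12894) = ((-195 + 2*(-5/11)²) - 35375)*(-12894) = ((-195 + 2*(25/121)) - 35375)*(-12894) = ((-195 + 50/121) - 35375)*(-12894) = (-23545/121 - 35375)*(-12894) = -4303920/121*(-12894) = 55494744480/121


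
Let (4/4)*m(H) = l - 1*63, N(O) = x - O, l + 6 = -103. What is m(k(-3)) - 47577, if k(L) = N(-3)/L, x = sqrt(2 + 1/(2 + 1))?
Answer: -47749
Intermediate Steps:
l = -109 (l = -6 - 103 = -109)
x = sqrt(21)/3 (x = sqrt(2 + 1/3) = sqrt(7/3) = sqrt(21)/3 ≈ 1.5275)
N(O) = -O + sqrt(21)/3 (N(O) = sqrt(21)/3 - O = -O + sqrt(21)/3)
k(L) = (3 + sqrt(21)/3)/L (k(L) = (-1*(-3) + sqrt(21)/3)/L = (3 + sqrt(21)/3)/L)
m(H) = -172 (m(H) = -109 - 1*63 = -109 - 63 = -172)
m(k(-3)) - 47577 = -172 - 47577 = -47749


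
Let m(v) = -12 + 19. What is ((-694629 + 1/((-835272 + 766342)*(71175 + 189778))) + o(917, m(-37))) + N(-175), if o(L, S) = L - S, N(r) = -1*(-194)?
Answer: -12474774203372251/17987490290 ≈ -6.9353e+5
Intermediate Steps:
N(r) = 194
m(v) = 7
((-694629 + 1/((-835272 + 766342)*(71175 + 189778))) + o(917, m(-37))) + N(-175) = ((-694629 + 1/((-835272 + 766342)*(71175 + 189778))) + (917 - 1*7)) + 194 = ((-694629 + 1/(-68930*260953)) + (917 - 7)) + 194 = ((-694629 + 1/(-17987490290)) + 910) + 194 = ((-694629 - 1/17987490290) + 910) + 194 = (-12494632392652411/17987490290 + 910) + 194 = -12478263776488511/17987490290 + 194 = -12474774203372251/17987490290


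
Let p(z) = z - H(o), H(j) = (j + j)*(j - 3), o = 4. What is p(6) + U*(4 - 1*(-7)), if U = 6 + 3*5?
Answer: 229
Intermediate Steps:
H(j) = 2*j*(-3 + j) (H(j) = (2*j)*(-3 + j) = 2*j*(-3 + j))
p(z) = -8 + z (p(z) = z - 2*4*(-3 + 4) = z - 2*4 = z - 1*8 = z - 8 = -8 + z)
U = 21 (U = 6 + 15 = 21)
p(6) + U*(4 - 1*(-7)) = (-8 + 6) + 21*(4 - 1*(-7)) = -2 + 21*(4 + 7) = -2 + 21*11 = -2 + 231 = 229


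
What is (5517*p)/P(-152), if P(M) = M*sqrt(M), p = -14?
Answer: -38619*I*sqrt(38)/5776 ≈ -41.216*I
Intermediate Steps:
P(M) = M**(3/2)
(5517*p)/P(-152) = (5517*(-14))/((-152)**(3/2)) = -77238*I*sqrt(38)/11552 = -38619*I*sqrt(38)/5776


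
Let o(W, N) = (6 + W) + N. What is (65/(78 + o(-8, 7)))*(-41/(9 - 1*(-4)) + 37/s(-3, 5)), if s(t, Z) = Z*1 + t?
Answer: 1995/166 ≈ 12.018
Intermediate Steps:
s(t, Z) = Z + t
o(W, N) = 6 + N + W
(65/(78 + o(-8, 7)))*(-41/(9 - 1*(-4)) + 37/s(-3, 5)) = (65/(78 + (6 + 7 - 8)))*(-41/(9 - 1*(-4)) + 37/(5 - 3)) = (65/(78 + 5))*(-41/(9 + 4) + 37/2) = (65/83)*(-41/13 + 37*(½)) = ((1/83)*65)*(-41*1/13 + 37/2) = 65*(-41/13 + 37/2)/83 = (65/83)*(399/26) = 1995/166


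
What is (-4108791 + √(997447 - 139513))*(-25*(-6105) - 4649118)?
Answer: 18475149969963 - 13489479*√95326 ≈ 1.8471e+13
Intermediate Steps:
(-4108791 + √(997447 - 139513))*(-25*(-6105) - 4649118) = (-4108791 + √857934)*(152625 - 4649118) = (-4108791 + 3*√95326)*(-4496493) = 18475149969963 - 13489479*√95326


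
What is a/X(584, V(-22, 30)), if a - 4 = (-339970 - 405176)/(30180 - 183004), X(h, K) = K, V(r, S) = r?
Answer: -678221/1681064 ≈ -0.40345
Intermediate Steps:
a = 678221/76412 (a = 4 + (-339970 - 405176)/(30180 - 183004) = 4 - 745146/(-152824) = 4 - 745146*(-1/152824) = 4 + 372573/76412 = 678221/76412 ≈ 8.8758)
a/X(584, V(-22, 30)) = (678221/76412)/(-22) = (678221/76412)*(-1/22) = -678221/1681064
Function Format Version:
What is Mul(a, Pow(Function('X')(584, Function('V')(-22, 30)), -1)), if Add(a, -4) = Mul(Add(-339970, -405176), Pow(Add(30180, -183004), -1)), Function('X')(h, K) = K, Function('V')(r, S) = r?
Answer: Rational(-678221, 1681064) ≈ -0.40345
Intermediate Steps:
a = Rational(678221, 76412) (a = Add(4, Mul(Add(-339970, -405176), Pow(Add(30180, -183004), -1))) = Add(4, Mul(-745146, Pow(-152824, -1))) = Add(4, Mul(-745146, Rational(-1, 152824))) = Add(4, Rational(372573, 76412)) = Rational(678221, 76412) ≈ 8.8758)
Mul(a, Pow(Function('X')(584, Function('V')(-22, 30)), -1)) = Mul(Rational(678221, 76412), Pow(-22, -1)) = Mul(Rational(678221, 76412), Rational(-1, 22)) = Rational(-678221, 1681064)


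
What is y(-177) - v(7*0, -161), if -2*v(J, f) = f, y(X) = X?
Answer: -515/2 ≈ -257.50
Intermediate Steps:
v(J, f) = -f/2
y(-177) - v(7*0, -161) = -177 - (-1)*(-161)/2 = -177 - 1*161/2 = -177 - 161/2 = -515/2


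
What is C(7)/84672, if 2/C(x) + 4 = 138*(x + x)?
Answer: 1/81623808 ≈ 1.2251e-8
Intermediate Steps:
C(x) = 2/(-4 + 276*x) (C(x) = 2/(-4 + 138*(x + x)) = 2/(-4 + 138*(2*x)) = 2/(-4 + 276*x))
C(7)/84672 = (1/(2*(-1 + 69*7)))/84672 = (1/(2*(-1 + 483)))*(1/84672) = ((1/2)/482)*(1/84672) = ((1/2)*(1/482))*(1/84672) = (1/964)*(1/84672) = 1/81623808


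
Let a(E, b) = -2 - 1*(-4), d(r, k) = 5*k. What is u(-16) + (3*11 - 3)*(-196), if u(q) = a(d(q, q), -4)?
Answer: -5878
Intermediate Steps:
a(E, b) = 2 (a(E, b) = -2 + 4 = 2)
u(q) = 2
u(-16) + (3*11 - 3)*(-196) = 2 + (3*11 - 3)*(-196) = 2 + (33 - 3)*(-196) = 2 + 30*(-196) = 2 - 5880 = -5878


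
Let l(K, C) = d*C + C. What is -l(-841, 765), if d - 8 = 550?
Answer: -427635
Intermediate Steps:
d = 558 (d = 8 + 550 = 558)
l(K, C) = 559*C (l(K, C) = 558*C + C = 559*C)
-l(-841, 765) = -559*765 = -1*427635 = -427635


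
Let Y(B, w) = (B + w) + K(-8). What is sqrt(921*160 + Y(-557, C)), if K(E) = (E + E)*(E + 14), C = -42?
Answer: sqrt(146665) ≈ 382.97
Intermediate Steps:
K(E) = 2*E*(14 + E) (K(E) = (2*E)*(14 + E) = 2*E*(14 + E))
Y(B, w) = -96 + B + w (Y(B, w) = (B + w) + 2*(-8)*(14 - 8) = (B + w) + 2*(-8)*6 = (B + w) - 96 = -96 + B + w)
sqrt(921*160 + Y(-557, C)) = sqrt(921*160 + (-96 - 557 - 42)) = sqrt(147360 - 695) = sqrt(146665)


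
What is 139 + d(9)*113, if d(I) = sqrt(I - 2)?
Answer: 139 + 113*sqrt(7) ≈ 437.97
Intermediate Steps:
d(I) = sqrt(-2 + I)
139 + d(9)*113 = 139 + sqrt(-2 + 9)*113 = 139 + sqrt(7)*113 = 139 + 113*sqrt(7)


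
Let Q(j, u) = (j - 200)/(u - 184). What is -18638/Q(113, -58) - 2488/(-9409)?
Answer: -42438099508/818583 ≈ -51843.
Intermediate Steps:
Q(j, u) = (-200 + j)/(-184 + u)
-18638/Q(113, -58) - 2488/(-9409) = -18638*(-184 - 58)/(-200 + 113) - 2488/(-9409) = -18638/(-87/(-242)) - 2488*(-1/9409) = -18638/((-1/242*(-87))) + 2488/9409 = -18638/87/242 + 2488/9409 = -18638*242/87 + 2488/9409 = -4510396/87 + 2488/9409 = -42438099508/818583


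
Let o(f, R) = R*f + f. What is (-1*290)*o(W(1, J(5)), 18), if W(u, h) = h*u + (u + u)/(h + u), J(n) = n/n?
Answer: -11020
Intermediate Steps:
J(n) = 1
W(u, h) = h*u + 2*u/(h + u) (W(u, h) = h*u + (2*u)/(h + u) = h*u + 2*u/(h + u))
o(f, R) = f + R*f
(-1*290)*o(W(1, J(5)), 18) = (-1*290)*((1*(2 + 1**2 + 1*1)/(1 + 1))*(1 + 18)) = -290*1*(2 + 1 + 1)/2*19 = -290*1*(1/2)*4*19 = -580*19 = -290*38 = -11020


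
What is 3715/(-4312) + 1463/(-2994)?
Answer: -8715583/6455064 ≈ -1.3502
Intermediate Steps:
3715/(-4312) + 1463/(-2994) = 3715*(-1/4312) + 1463*(-1/2994) = -3715/4312 - 1463/2994 = -8715583/6455064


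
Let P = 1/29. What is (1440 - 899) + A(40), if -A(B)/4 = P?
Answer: 15685/29 ≈ 540.86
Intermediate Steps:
P = 1/29 ≈ 0.034483
A(B) = -4/29 (A(B) = -4*1/29 = -4/29)
(1440 - 899) + A(40) = (1440 - 899) - 4/29 = 541 - 4/29 = 15685/29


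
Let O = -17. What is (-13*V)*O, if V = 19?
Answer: 4199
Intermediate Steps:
(-13*V)*O = -13*19*(-17) = -247*(-17) = 4199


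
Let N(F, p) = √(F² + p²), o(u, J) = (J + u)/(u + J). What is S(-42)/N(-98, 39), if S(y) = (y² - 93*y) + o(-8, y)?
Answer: 5671*√445/2225 ≈ 53.766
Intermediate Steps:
o(u, J) = 1 (o(u, J) = (J + u)/(J + u) = 1)
S(y) = 1 + y² - 93*y (S(y) = (y² - 93*y) + 1 = 1 + y² - 93*y)
S(-42)/N(-98, 39) = (1 + (-42)² - 93*(-42))/(√((-98)² + 39²)) = (1 + 1764 + 3906)/(√(9604 + 1521)) = 5671/(√11125) = 5671/((5*√445)) = 5671*(√445/2225) = 5671*√445/2225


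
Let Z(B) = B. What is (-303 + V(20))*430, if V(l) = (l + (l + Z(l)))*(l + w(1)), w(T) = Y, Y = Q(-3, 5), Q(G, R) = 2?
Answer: 437310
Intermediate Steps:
Y = 2
w(T) = 2
V(l) = 3*l*(2 + l) (V(l) = (l + (l + l))*(l + 2) = (l + 2*l)*(2 + l) = (3*l)*(2 + l) = 3*l*(2 + l))
(-303 + V(20))*430 = (-303 + 3*20*(2 + 20))*430 = (-303 + 3*20*22)*430 = (-303 + 1320)*430 = 1017*430 = 437310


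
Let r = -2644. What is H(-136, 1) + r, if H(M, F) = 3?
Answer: -2641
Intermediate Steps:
H(-136, 1) + r = 3 - 2644 = -2641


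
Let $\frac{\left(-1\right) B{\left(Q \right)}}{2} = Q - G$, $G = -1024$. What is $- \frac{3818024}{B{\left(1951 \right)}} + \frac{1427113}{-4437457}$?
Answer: $\frac{1209559000187}{1885919225} \approx 641.36$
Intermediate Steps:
$B{\left(Q \right)} = -2048 - 2 Q$ ($B{\left(Q \right)} = - 2 \left(Q - -1024\right) = - 2 \left(Q + 1024\right) = - 2 \left(1024 + Q\right) = -2048 - 2 Q$)
$- \frac{3818024}{B{\left(1951 \right)}} + \frac{1427113}{-4437457} = - \frac{3818024}{-2048 - 3902} + \frac{1427113}{-4437457} = - \frac{3818024}{-2048 - 3902} + 1427113 \left(- \frac{1}{4437457}\right) = - \frac{3818024}{-5950} - \frac{1427113}{4437457} = \left(-3818024\right) \left(- \frac{1}{5950}\right) - \frac{1427113}{4437457} = \frac{272716}{425} - \frac{1427113}{4437457} = \frac{1209559000187}{1885919225}$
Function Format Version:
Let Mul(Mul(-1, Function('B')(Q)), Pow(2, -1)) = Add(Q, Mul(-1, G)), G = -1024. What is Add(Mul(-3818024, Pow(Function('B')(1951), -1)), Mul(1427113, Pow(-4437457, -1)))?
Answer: Rational(1209559000187, 1885919225) ≈ 641.36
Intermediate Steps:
Function('B')(Q) = Add(-2048, Mul(-2, Q)) (Function('B')(Q) = Mul(-2, Add(Q, Mul(-1, -1024))) = Mul(-2, Add(Q, 1024)) = Mul(-2, Add(1024, Q)) = Add(-2048, Mul(-2, Q)))
Add(Mul(-3818024, Pow(Function('B')(1951), -1)), Mul(1427113, Pow(-4437457, -1))) = Add(Mul(-3818024, Pow(Add(-2048, Mul(-2, 1951)), -1)), Mul(1427113, Pow(-4437457, -1))) = Add(Mul(-3818024, Pow(Add(-2048, -3902), -1)), Mul(1427113, Rational(-1, 4437457))) = Add(Mul(-3818024, Pow(-5950, -1)), Rational(-1427113, 4437457)) = Add(Mul(-3818024, Rational(-1, 5950)), Rational(-1427113, 4437457)) = Add(Rational(272716, 425), Rational(-1427113, 4437457)) = Rational(1209559000187, 1885919225)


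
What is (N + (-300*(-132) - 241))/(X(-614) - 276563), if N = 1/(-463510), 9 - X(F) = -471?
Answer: -18243290089/127967231330 ≈ -0.14256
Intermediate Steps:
X(F) = 480 (X(F) = 9 - 1*(-471) = 9 + 471 = 480)
N = -1/463510 ≈ -2.1575e-6
(N + (-300*(-132) - 241))/(X(-614) - 276563) = (-1/463510 + (-300*(-132) - 241))/(480 - 276563) = (-1/463510 + (39600 - 241))/(-276083) = (-1/463510 + 39359)*(-1/276083) = (18243290089/463510)*(-1/276083) = -18243290089/127967231330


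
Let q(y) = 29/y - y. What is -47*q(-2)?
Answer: 1175/2 ≈ 587.50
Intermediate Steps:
q(y) = -y + 29/y
-47*q(-2) = -47*(-1*(-2) + 29/(-2)) = -47*(2 + 29*(-1/2)) = -47*(2 - 29/2) = -47*(-25/2) = 1175/2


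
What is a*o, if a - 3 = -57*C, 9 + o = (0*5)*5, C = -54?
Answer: -27729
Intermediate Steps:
o = -9 (o = -9 + (0*5)*5 = -9 + 0*5 = -9 + 0 = -9)
a = 3081 (a = 3 - 57*(-54) = 3 + 3078 = 3081)
a*o = 3081*(-9) = -27729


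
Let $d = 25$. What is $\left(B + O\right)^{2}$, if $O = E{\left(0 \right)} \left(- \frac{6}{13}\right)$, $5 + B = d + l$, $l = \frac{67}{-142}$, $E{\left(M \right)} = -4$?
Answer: $\frac{1556854849}{3407716} \approx 456.86$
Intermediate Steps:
$l = - \frac{67}{142}$ ($l = 67 \left(- \frac{1}{142}\right) = - \frac{67}{142} \approx -0.47183$)
$B = \frac{2773}{142}$ ($B = -5 + \left(25 - \frac{67}{142}\right) = -5 + \frac{3483}{142} = \frac{2773}{142} \approx 19.528$)
$O = \frac{24}{13}$ ($O = - 4 \left(- \frac{6}{13}\right) = - 4 \left(\left(-6\right) \frac{1}{13}\right) = \left(-4\right) \left(- \frac{6}{13}\right) = \frac{24}{13} \approx 1.8462$)
$\left(B + O\right)^{2} = \left(\frac{2773}{142} + \frac{24}{13}\right)^{2} = \left(\frac{39457}{1846}\right)^{2} = \frac{1556854849}{3407716}$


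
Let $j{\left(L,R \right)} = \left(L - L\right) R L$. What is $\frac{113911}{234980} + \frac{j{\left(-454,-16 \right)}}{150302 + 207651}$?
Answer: $\frac{113911}{234980} \approx 0.48477$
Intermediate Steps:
$j{\left(L,R \right)} = 0$ ($j{\left(L,R \right)} = 0 R L = 0 L = 0$)
$\frac{113911}{234980} + \frac{j{\left(-454,-16 \right)}}{150302 + 207651} = \frac{113911}{234980} + \frac{0}{150302 + 207651} = 113911 \cdot \frac{1}{234980} + \frac{0}{357953} = \frac{113911}{234980} + 0 \cdot \frac{1}{357953} = \frac{113911}{234980} + 0 = \frac{113911}{234980}$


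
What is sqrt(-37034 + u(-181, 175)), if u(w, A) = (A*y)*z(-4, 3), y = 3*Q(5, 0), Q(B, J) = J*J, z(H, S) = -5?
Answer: I*sqrt(37034) ≈ 192.44*I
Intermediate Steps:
Q(B, J) = J**2
y = 0 (y = 3*0**2 = 3*0 = 0)
u(w, A) = 0 (u(w, A) = (A*0)*(-5) = 0*(-5) = 0)
sqrt(-37034 + u(-181, 175)) = sqrt(-37034 + 0) = sqrt(-37034) = I*sqrt(37034)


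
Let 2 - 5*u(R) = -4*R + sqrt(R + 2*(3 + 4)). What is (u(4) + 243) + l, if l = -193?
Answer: 268/5 - 3*sqrt(2)/5 ≈ 52.751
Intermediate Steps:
u(R) = 2/5 - sqrt(14 + R)/5 + 4*R/5 (u(R) = 2/5 - (-4*R + sqrt(R + 2*(3 + 4)))/5 = 2/5 - (-4*R + sqrt(R + 2*7))/5 = 2/5 - (-4*R + sqrt(R + 14))/5 = 2/5 - (-4*R + sqrt(14 + R))/5 = 2/5 - (sqrt(14 + R) - 4*R)/5 = 2/5 + (-sqrt(14 + R)/5 + 4*R/5) = 2/5 - sqrt(14 + R)/5 + 4*R/5)
(u(4) + 243) + l = ((2/5 - sqrt(14 + 4)/5 + (4/5)*4) + 243) - 193 = ((2/5 - 3*sqrt(2)/5 + 16/5) + 243) - 193 = ((18/5 - 3*sqrt(2)/5) + 243) - 193 = (1233/5 - 3*sqrt(2)/5) - 193 = 268/5 - 3*sqrt(2)/5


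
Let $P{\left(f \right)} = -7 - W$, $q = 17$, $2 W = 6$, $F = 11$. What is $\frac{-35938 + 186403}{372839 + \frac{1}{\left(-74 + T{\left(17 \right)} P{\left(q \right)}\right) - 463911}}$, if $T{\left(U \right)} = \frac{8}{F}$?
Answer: $\frac{109708652925}{271848366382} \approx 0.40357$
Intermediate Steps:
$W = 3$ ($W = \frac{1}{2} \cdot 6 = 3$)
$P{\left(f \right)} = -10$ ($P{\left(f \right)} = -7 - 3 = -10$)
$T{\left(U \right)} = \frac{8}{11}$
$\frac{-35938 + 186403}{372839 + \frac{1}{\left(-74 + T{\left(17 \right)} P{\left(q \right)}\right) - 463911}} = \frac{-35938 + 186403}{372839 + \frac{1}{\left(-74 + \frac{8}{11} \left(-10\right)\right) - 463911}} = \frac{150465}{372839 + \frac{1}{\left(-74 - \frac{80}{11}\right) - 463911}} = \frac{150465}{372839 + \frac{1}{- \frac{894}{11} - 463911}} = \frac{150465}{372839 + \frac{1}{- \frac{5103915}{11}}} = \frac{150465}{372839 - \frac{11}{5103915}} = \frac{150465}{\frac{1902938564674}{5103915}} = 150465 \cdot \frac{5103915}{1902938564674} = \frac{109708652925}{271848366382}$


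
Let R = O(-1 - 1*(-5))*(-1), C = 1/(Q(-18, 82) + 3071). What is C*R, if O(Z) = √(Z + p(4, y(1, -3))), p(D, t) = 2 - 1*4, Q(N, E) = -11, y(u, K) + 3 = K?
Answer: -√2/3060 ≈ -0.00046216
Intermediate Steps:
y(u, K) = -3 + K
p(D, t) = -2 (p(D, t) = 2 - 4 = -2)
C = 1/3060 (C = 1/(-11 + 3071) = 1/3060 ≈ 0.00032680)
O(Z) = √(-2 + Z) (O(Z) = √(Z - 2) = √(-2 + Z))
R = -√2 (R = √(-2 + (-1 - 1*(-5)))*(-1) = √(-2 + (-1 + 5))*(-1) = √(-2 + 4)*(-1) = √2*(-1) = -√2 ≈ -1.4142)
C*R = (-√2)/3060 = -√2/3060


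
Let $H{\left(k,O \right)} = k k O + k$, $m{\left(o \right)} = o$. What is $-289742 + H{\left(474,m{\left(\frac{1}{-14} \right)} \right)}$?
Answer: $- \frac{2137214}{7} \approx -3.0532 \cdot 10^{5}$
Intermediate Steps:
$H{\left(k,O \right)} = k + O k^{2}$ ($H{\left(k,O \right)} = k^{2} O + k = O k^{2} + k = k + O k^{2}$)
$-289742 + H{\left(474,m{\left(\frac{1}{-14} \right)} \right)} = -289742 + 474 \left(1 + \frac{1}{-14} \cdot 474\right) = -289742 + 474 \left(1 - \frac{237}{7}\right) = -289742 + 474 \left(- \frac{230}{7}\right) = -289742 - \frac{109020}{7} = - \frac{2137214}{7}$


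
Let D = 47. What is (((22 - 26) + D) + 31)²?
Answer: 5476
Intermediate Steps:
(((22 - 26) + D) + 31)² = (((22 - 26) + 47) + 31)² = ((-4 + 47) + 31)² = (43 + 31)² = 74² = 5476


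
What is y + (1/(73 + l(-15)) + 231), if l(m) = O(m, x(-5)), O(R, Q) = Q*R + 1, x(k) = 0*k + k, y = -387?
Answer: -23243/149 ≈ -155.99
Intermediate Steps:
x(k) = k (x(k) = 0 + k = k)
O(R, Q) = 1 + Q*R
l(m) = 1 - 5*m
y + (1/(73 + l(-15)) + 231) = -387 + (1/(73 + (1 - 5*(-15))) + 231) = -387 + (1/(73 + (1 + 75)) + 231) = -387 + (1/(73 + 76) + 231) = -387 + (1/149 + 231) = -387 + 34420/149 = -23243/149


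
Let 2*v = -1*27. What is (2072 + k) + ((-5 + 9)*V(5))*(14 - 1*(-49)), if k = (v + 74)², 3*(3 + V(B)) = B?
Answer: 21585/4 ≈ 5396.3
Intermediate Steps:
V(B) = -3 + B/3
v = -27/2 (v = (-1*27)/2 = (½)*(-27) = -27/2 ≈ -13.500)
k = 14641/4 (k = (-27/2 + 74)² = (121/2)² = 14641/4 ≈ 3660.3)
(2072 + k) + ((-5 + 9)*V(5))*(14 - 1*(-49)) = (2072 + 14641/4) + ((-5 + 9)*(-3 + (⅓)*5))*(14 - 1*(-49)) = 22929/4 + (4*(-3 + 5/3))*(14 + 49) = 22929/4 + (4*(-4/3))*63 = 22929/4 - 16/3*63 = 22929/4 - 336 = 21585/4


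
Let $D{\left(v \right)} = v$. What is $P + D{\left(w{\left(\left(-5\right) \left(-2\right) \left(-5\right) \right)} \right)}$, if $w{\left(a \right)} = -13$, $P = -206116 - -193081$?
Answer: $-13048$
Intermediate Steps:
$P = -13035$ ($P = -206116 + 193081 = -13035$)
$P + D{\left(w{\left(\left(-5\right) \left(-2\right) \left(-5\right) \right)} \right)} = -13035 - 13 = -13048$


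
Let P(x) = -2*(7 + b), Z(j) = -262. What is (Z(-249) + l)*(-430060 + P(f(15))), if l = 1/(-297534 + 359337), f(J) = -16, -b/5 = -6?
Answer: 2321631776530/20601 ≈ 1.1270e+8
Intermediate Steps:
b = 30 (b = -5*(-6) = 30)
l = 1/61803 ≈ 1.6180e-5
P(x) = -74 (P(x) = -2*(7 + 30) = -2*37 = -74)
(Z(-249) + l)*(-430060 + P(f(15))) = (-262 + 1/61803)*(-430060 - 74) = -16192385/61803*(-430134) = 2321631776530/20601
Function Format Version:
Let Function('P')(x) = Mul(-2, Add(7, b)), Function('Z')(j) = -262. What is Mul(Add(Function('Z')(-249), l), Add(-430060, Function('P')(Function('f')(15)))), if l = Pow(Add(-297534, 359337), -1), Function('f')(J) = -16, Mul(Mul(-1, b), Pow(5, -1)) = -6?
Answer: Rational(2321631776530, 20601) ≈ 1.1270e+8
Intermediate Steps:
b = 30 (b = Mul(-5, -6) = 30)
l = Rational(1, 61803) (l = Pow(61803, -1) = Rational(1, 61803) ≈ 1.6180e-5)
Function('P')(x) = -74 (Function('P')(x) = Mul(-2, Add(7, 30)) = Mul(-2, 37) = -74)
Mul(Add(Function('Z')(-249), l), Add(-430060, Function('P')(Function('f')(15)))) = Mul(Add(-262, Rational(1, 61803)), Add(-430060, -74)) = Mul(Rational(-16192385, 61803), -430134) = Rational(2321631776530, 20601)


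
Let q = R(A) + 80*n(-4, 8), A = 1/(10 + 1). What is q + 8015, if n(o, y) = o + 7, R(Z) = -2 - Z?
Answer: 90782/11 ≈ 8252.9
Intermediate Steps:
A = 1/11 ≈ 0.090909
n(o, y) = 7 + o
q = 2617/11 (q = (-2 - 1*1/11) + 80*(7 - 4) = (-2 - 1/11) + 80*3 = -23/11 + 240 = 2617/11 ≈ 237.91)
q + 8015 = 2617/11 + 8015 = 90782/11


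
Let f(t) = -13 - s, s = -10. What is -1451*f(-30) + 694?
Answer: 5047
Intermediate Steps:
f(t) = -3 (f(t) = -13 - 1*(-10) = -13 + 10 = -3)
-1451*f(-30) + 694 = -1451*(-3) + 694 = 4353 + 694 = 5047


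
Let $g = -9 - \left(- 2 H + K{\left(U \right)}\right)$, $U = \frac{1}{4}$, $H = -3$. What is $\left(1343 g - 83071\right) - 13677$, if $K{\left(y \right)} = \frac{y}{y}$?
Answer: $-118236$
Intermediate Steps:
$U = \frac{1}{4} \approx 0.25$
$K{\left(y \right)} = 1$
$g = -16$ ($g = -9 - \left(\left(-2\right) \left(-3\right) + 1\right) = -9 - \left(6 + 1\right) = -9 - 7 = -16$)
$\left(1343 g - 83071\right) - 13677 = \left(1343 \left(-16\right) - 83071\right) - 13677 = \left(-21488 - 83071\right) - 13677 = -104559 - 13677 = -118236$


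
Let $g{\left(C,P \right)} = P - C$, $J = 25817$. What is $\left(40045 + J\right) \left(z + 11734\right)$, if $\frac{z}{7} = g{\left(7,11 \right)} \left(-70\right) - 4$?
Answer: $641891052$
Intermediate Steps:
$z = -1988$ ($z = 7 \left(\left(11 - 7\right) \left(-70\right) - 4\right) = 7 \left(\left(11 - 7\right) \left(-70\right) + \left(-39 + 35\right)\right) = 7 \left(4 \left(-70\right) - 4\right) = 7 \left(-280 - 4\right) = 7 \left(-284\right) = -1988$)
$\left(40045 + J\right) \left(z + 11734\right) = \left(40045 + 25817\right) \left(-1988 + 11734\right) = 65862 \cdot 9746 = 641891052$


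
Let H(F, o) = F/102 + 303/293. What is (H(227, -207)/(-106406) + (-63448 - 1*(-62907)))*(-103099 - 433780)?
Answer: 923650386409854467/3180049716 ≈ 2.9045e+8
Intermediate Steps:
H(F, o) = 303/293 + F/102 (H(F, o) = F*(1/102) + 303*(1/293) = F/102 + 303/293 = 303/293 + F/102)
(H(227, -207)/(-106406) + (-63448 - 1*(-62907)))*(-103099 - 433780) = ((303/293 + (1/102)*227)/(-106406) + (-63448 - 1*(-62907)))*(-103099 - 433780) = ((303/293 + 227/102)*(-1/106406) + (-63448 + 62907))*(-536879) = ((97417/29886)*(-1/106406) - 541)*(-536879) = (-97417/3180049716 - 541)*(-536879) = -1720406993773/3180049716*(-536879) = 923650386409854467/3180049716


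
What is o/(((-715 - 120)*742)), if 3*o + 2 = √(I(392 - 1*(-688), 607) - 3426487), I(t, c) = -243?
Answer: 1/929355 - I*√3426730/1858710 ≈ 1.076e-6 - 0.00099593*I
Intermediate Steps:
o = -⅔ + I*√3426730/3 (o = -⅔ + √(-243 - 3426487)/3 = -⅔ + √(-3426730)/3 = -⅔ + (I*√3426730)/3 = -⅔ + I*√3426730/3 ≈ -0.66667 + 617.05*I)
o/(((-715 - 120)*742)) = (-⅔ + I*√3426730/3)/(((-715 - 120)*742)) = (-⅔ + I*√3426730/3)/((-835*742)) = (-⅔ + I*√3426730/3)/(-619570) = (-⅔ + I*√3426730/3)*(-1/619570) = 1/929355 - I*√3426730/1858710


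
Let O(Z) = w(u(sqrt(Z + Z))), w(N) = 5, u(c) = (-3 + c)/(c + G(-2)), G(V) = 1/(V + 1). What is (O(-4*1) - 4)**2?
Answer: 1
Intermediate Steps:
G(V) = 1/(1 + V)
u(c) = (-3 + c)/(-1 + c) (u(c) = (-3 + c)/(c + 1/(1 - 2)) = (-3 + c)/(c + 1/(-1)) = (-3 + c)/(c - 1) = (-3 + c)/(-1 + c))
O(Z) = 5
(O(-4*1) - 4)**2 = (5 - 4)**2 = 1**2 = 1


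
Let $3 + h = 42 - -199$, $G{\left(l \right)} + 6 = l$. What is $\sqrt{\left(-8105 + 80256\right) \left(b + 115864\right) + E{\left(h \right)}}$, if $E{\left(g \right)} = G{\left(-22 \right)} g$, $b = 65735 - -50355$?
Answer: $\sqrt{16735706390} \approx 1.2937 \cdot 10^{5}$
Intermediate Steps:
$G{\left(l \right)} = -6 + l$
$b = 116090$ ($b = 65735 + 50355 = 116090$)
$h = 238$ ($h = -3 + \left(42 - -199\right) = -3 + \left(42 + 199\right) = -3 + 241 = 238$)
$E{\left(g \right)} = - 28 g$ ($E{\left(g \right)} = \left(-6 - 22\right) g = - 28 g$)
$\sqrt{\left(-8105 + 80256\right) \left(b + 115864\right) + E{\left(h \right)}} = \sqrt{\left(-8105 + 80256\right) \left(116090 + 115864\right) - 6664} = \sqrt{72151 \cdot 231954 - 6664} = \sqrt{16735713054 - 6664} = \sqrt{16735706390}$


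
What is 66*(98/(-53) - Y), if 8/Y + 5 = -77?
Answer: -251196/2173 ≈ -115.60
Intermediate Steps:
Y = -4/41 (Y = 8/(-5 - 77) = 8/(-82) = 8*(-1/82) = -4/41 ≈ -0.097561)
66*(98/(-53) - Y) = 66*(98/(-53) - 1*(-4/41)) = 66*(98*(-1/53) + 4/41) = 66*(-98/53 + 4/41) = 66*(-3806/2173) = -251196/2173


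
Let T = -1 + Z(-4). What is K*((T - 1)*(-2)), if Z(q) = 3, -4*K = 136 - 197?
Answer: -61/2 ≈ -30.500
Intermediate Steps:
K = 61/4 (K = -(136 - 197)/4 = -¼*(-61) = 61/4 ≈ 15.250)
T = 2 (T = -1 + 3 = 2)
K*((T - 1)*(-2)) = 61*((2 - 1)*(-2))/4 = 61*(1*(-2))/4 = (61/4)*(-2) = -61/2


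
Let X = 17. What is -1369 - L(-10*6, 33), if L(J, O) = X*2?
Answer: -1403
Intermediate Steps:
L(J, O) = 34 (L(J, O) = 17*2 = 34)
-1369 - L(-10*6, 33) = -1369 - 1*34 = -1369 - 34 = -1403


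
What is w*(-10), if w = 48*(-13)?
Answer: 6240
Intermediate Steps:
w = -624
w*(-10) = -624*(-10) = 6240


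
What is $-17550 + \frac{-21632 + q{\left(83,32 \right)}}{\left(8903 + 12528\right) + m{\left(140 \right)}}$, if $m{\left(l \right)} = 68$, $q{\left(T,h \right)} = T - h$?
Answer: $- \frac{377329031}{21499} \approx -17551.0$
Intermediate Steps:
$-17550 + \frac{-21632 + q{\left(83,32 \right)}}{\left(8903 + 12528\right) + m{\left(140 \right)}} = -17550 + \frac{-21632 + \left(83 - 32\right)}{\left(8903 + 12528\right) + 68} = -17550 + \frac{-21632 + \left(83 - 32\right)}{21431 + 68} = -17550 + \frac{-21632 + 51}{21499} = -17550 - \frac{21581}{21499} = - \frac{377329031}{21499}$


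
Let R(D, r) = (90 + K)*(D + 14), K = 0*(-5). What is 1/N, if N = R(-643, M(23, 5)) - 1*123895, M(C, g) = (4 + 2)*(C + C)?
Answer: -1/180505 ≈ -5.5400e-6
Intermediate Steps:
K = 0
M(C, g) = 12*C (M(C, g) = 6*(2*C) = 12*C)
R(D, r) = 1260 + 90*D (R(D, r) = (90 + 0)*(D + 14) = 90*(14 + D) = 1260 + 90*D)
N = -180505 (N = (1260 + 90*(-643)) - 1*123895 = (1260 - 57870) - 123895 = -56610 - 123895 = -180505)
1/N = 1/(-180505) = -1/180505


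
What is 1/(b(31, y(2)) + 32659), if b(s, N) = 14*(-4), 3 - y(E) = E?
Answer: 1/32603 ≈ 3.0672e-5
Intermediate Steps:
y(E) = 3 - E
b(s, N) = -56
1/(b(31, y(2)) + 32659) = 1/(-56 + 32659) = 1/32603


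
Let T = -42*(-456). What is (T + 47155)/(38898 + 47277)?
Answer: 66307/86175 ≈ 0.76945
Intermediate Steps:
T = 19152
(T + 47155)/(38898 + 47277) = (19152 + 47155)/(38898 + 47277) = 66307/86175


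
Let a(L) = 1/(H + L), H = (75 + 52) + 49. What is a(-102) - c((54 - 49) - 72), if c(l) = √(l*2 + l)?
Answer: 1/74 - I*√201 ≈ 0.013514 - 14.177*I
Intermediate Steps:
H = 176 (H = 127 + 49 = 176)
c(l) = √3*√l (c(l) = √(2*l + l) = √(3*l) = √3*√l)
a(L) = 1/(176 + L)
a(-102) - c((54 - 49) - 72) = 1/(176 - 102) - √3*√((54 - 49) - 72) = 1/74 - √3*√(5 - 72) = 1/74 - √3*√(-67) = 1/74 - √3*I*√67 = 1/74 - I*√201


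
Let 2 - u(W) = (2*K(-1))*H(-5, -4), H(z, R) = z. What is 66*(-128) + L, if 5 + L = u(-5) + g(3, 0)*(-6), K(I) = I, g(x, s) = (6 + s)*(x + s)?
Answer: -8569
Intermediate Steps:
g(x, s) = (6 + s)*(s + x)
u(W) = -8 (u(W) = 2 - 2*(-1)*(-5) = 2 - (-2)*(-5) = 2 - 1*10 = 2 - 10 = -8)
L = -121 (L = -5 + (-8 + (0² + 6*0 + 6*3 + 0*3)*(-6)) = -5 + (-8 + (0 + 0 + 18 + 0)*(-6)) = -5 + (-8 + 18*(-6)) = -5 + (-8 - 108) = -5 - 116 = -121)
66*(-128) + L = 66*(-128) - 121 = -8448 - 121 = -8569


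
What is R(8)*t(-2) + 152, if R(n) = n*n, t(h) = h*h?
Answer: 408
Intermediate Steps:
t(h) = h²
R(n) = n²
R(8)*t(-2) + 152 = 8²*(-2)² + 152 = 64*4 + 152 = 256 + 152 = 408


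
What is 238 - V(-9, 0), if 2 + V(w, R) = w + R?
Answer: 249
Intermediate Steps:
V(w, R) = -2 + R + w (V(w, R) = -2 + (w + R) = -2 + (R + w) = -2 + R + w)
238 - V(-9, 0) = 238 - (-2 + 0 - 9) = 238 - 1*(-11) = 238 + 11 = 249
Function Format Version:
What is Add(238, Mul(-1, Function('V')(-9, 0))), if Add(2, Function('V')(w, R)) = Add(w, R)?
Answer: 249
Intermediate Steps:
Function('V')(w, R) = Add(-2, R, w) (Function('V')(w, R) = Add(-2, Add(w, R)) = Add(-2, Add(R, w)) = Add(-2, R, w))
Add(238, Mul(-1, Function('V')(-9, 0))) = Add(238, Mul(-1, Add(-2, 0, -9))) = Add(238, Mul(-1, -11)) = Add(238, 11) = 249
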